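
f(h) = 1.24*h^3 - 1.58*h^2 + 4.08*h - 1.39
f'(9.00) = 276.96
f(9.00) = 811.31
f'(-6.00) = 156.96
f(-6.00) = -350.59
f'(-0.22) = 4.96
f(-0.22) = -2.38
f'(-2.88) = 44.04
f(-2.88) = -55.87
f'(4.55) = 66.72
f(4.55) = 101.27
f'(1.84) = 10.86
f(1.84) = 8.49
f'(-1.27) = 14.09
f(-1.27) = -11.66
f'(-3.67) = 65.78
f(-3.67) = -98.94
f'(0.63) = 3.57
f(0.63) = 0.86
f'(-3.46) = 59.55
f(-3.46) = -85.78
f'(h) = 3.72*h^2 - 3.16*h + 4.08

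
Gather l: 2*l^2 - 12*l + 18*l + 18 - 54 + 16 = 2*l^2 + 6*l - 20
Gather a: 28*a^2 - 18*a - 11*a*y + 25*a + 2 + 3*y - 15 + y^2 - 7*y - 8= 28*a^2 + a*(7 - 11*y) + y^2 - 4*y - 21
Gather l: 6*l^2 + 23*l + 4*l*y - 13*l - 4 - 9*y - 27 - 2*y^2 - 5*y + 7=6*l^2 + l*(4*y + 10) - 2*y^2 - 14*y - 24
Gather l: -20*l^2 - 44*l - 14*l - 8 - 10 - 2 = -20*l^2 - 58*l - 20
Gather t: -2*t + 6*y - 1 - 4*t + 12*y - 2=-6*t + 18*y - 3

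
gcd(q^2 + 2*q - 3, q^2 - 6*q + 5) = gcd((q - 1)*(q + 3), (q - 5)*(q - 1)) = q - 1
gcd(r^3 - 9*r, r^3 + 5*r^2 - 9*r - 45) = r^2 - 9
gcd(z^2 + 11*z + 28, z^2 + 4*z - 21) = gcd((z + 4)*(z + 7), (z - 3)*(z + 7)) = z + 7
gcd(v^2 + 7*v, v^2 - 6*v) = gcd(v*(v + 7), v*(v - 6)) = v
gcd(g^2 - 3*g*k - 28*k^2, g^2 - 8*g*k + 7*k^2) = g - 7*k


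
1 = 1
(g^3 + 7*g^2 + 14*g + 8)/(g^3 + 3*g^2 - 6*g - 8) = (g + 2)/(g - 2)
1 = 1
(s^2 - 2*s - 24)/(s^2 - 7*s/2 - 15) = 2*(s + 4)/(2*s + 5)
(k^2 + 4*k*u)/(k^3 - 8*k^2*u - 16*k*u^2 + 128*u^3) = k/(k^2 - 12*k*u + 32*u^2)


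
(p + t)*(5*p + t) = 5*p^2 + 6*p*t + t^2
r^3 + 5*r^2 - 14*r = r*(r - 2)*(r + 7)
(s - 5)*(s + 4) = s^2 - s - 20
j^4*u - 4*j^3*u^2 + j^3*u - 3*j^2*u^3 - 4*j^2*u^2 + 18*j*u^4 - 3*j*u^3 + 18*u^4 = (j - 3*u)^2*(j + 2*u)*(j*u + u)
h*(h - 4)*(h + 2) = h^3 - 2*h^2 - 8*h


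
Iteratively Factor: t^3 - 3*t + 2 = (t - 1)*(t^2 + t - 2) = (t - 1)*(t + 2)*(t - 1)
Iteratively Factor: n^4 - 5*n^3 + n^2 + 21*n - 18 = (n - 3)*(n^3 - 2*n^2 - 5*n + 6) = (n - 3)*(n - 1)*(n^2 - n - 6) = (n - 3)*(n - 1)*(n + 2)*(n - 3)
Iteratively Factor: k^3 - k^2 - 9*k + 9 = (k + 3)*(k^2 - 4*k + 3) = (k - 1)*(k + 3)*(k - 3)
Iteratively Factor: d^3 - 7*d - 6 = (d - 3)*(d^2 + 3*d + 2) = (d - 3)*(d + 2)*(d + 1)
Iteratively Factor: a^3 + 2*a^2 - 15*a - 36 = (a + 3)*(a^2 - a - 12) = (a + 3)^2*(a - 4)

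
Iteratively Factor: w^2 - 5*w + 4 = (w - 1)*(w - 4)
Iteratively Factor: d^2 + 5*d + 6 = (d + 3)*(d + 2)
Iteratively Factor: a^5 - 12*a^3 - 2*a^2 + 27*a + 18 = (a - 2)*(a^4 + 2*a^3 - 8*a^2 - 18*a - 9) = (a - 2)*(a + 3)*(a^3 - a^2 - 5*a - 3) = (a - 2)*(a + 1)*(a + 3)*(a^2 - 2*a - 3) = (a - 2)*(a + 1)^2*(a + 3)*(a - 3)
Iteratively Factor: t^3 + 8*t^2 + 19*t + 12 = (t + 4)*(t^2 + 4*t + 3) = (t + 3)*(t + 4)*(t + 1)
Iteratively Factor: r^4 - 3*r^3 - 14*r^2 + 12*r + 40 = (r - 2)*(r^3 - r^2 - 16*r - 20) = (r - 5)*(r - 2)*(r^2 + 4*r + 4) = (r - 5)*(r - 2)*(r + 2)*(r + 2)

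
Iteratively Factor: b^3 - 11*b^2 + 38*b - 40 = (b - 5)*(b^2 - 6*b + 8) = (b - 5)*(b - 2)*(b - 4)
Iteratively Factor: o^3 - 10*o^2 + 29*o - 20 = (o - 5)*(o^2 - 5*o + 4) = (o - 5)*(o - 4)*(o - 1)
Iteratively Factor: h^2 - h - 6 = (h - 3)*(h + 2)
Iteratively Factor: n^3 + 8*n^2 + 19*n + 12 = (n + 4)*(n^2 + 4*n + 3) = (n + 1)*(n + 4)*(n + 3)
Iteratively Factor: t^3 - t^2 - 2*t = (t)*(t^2 - t - 2) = t*(t - 2)*(t + 1)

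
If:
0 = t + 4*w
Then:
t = -4*w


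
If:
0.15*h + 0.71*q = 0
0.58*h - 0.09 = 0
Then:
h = 0.16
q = -0.03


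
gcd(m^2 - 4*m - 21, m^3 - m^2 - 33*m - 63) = m^2 - 4*m - 21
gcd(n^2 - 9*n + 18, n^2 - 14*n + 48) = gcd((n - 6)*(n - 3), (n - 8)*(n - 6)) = n - 6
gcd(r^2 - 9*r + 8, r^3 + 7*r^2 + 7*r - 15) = r - 1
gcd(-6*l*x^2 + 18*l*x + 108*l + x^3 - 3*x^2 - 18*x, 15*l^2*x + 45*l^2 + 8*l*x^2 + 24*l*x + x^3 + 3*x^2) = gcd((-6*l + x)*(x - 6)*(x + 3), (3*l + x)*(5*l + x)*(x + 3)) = x + 3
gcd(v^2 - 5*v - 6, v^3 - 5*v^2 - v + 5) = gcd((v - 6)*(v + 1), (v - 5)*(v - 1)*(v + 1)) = v + 1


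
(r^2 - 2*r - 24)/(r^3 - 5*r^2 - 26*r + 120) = (r + 4)/(r^2 + r - 20)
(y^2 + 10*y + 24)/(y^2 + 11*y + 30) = (y + 4)/(y + 5)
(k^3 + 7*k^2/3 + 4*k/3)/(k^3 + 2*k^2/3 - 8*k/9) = 3*(k + 1)/(3*k - 2)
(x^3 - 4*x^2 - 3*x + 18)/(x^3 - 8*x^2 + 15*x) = (x^2 - x - 6)/(x*(x - 5))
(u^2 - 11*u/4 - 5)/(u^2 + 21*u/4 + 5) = (u - 4)/(u + 4)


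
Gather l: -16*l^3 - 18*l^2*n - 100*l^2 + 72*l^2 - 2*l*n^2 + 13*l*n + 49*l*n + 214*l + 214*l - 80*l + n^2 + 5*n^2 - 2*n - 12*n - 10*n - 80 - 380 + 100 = -16*l^3 + l^2*(-18*n - 28) + l*(-2*n^2 + 62*n + 348) + 6*n^2 - 24*n - 360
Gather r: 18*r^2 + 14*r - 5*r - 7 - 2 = 18*r^2 + 9*r - 9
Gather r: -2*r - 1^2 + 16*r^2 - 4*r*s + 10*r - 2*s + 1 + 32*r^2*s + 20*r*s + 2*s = r^2*(32*s + 16) + r*(16*s + 8)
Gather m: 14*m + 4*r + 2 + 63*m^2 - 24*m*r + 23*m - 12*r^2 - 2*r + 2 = 63*m^2 + m*(37 - 24*r) - 12*r^2 + 2*r + 4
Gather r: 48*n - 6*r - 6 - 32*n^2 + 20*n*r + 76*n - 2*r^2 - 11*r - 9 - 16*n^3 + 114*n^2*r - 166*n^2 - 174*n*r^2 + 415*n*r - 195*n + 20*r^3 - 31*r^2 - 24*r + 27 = -16*n^3 - 198*n^2 - 71*n + 20*r^3 + r^2*(-174*n - 33) + r*(114*n^2 + 435*n - 41) + 12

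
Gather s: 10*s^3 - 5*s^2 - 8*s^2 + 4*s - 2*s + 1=10*s^3 - 13*s^2 + 2*s + 1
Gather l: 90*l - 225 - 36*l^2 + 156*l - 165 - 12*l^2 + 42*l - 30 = -48*l^2 + 288*l - 420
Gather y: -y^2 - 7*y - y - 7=-y^2 - 8*y - 7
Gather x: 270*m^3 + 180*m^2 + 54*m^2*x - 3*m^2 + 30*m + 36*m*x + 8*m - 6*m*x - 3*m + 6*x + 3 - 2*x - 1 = 270*m^3 + 177*m^2 + 35*m + x*(54*m^2 + 30*m + 4) + 2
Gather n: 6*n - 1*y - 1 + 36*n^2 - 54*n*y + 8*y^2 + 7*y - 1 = 36*n^2 + n*(6 - 54*y) + 8*y^2 + 6*y - 2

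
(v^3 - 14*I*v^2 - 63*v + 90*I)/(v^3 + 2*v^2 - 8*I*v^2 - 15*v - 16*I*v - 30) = (v - 6*I)/(v + 2)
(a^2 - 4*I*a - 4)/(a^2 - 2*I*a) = (a - 2*I)/a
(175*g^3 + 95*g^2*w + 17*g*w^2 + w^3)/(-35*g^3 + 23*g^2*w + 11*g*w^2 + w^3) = (5*g + w)/(-g + w)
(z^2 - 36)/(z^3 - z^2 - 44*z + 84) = (z + 6)/(z^2 + 5*z - 14)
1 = 1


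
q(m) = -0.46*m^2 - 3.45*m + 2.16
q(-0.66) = 4.24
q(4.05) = -19.36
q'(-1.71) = -1.88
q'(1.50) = -4.83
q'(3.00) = -6.21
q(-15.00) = -49.59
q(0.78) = -0.81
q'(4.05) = -7.18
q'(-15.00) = 10.35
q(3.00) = -12.33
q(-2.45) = 7.85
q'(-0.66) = -2.84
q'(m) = -0.92*m - 3.45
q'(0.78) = -4.17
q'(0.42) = -3.84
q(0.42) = 0.63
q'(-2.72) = -0.95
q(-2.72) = 8.14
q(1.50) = -4.05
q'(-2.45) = -1.20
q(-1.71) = 6.71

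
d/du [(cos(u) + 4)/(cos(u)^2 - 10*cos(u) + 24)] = (cos(u)^2 + 8*cos(u) - 64)*sin(u)/(cos(u)^2 - 10*cos(u) + 24)^2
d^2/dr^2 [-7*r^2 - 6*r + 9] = -14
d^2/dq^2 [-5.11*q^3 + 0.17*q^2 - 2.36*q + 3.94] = 0.34 - 30.66*q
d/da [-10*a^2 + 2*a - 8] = 2 - 20*a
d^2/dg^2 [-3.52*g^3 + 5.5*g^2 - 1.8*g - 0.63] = 11.0 - 21.12*g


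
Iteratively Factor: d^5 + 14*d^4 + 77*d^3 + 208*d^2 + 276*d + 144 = (d + 2)*(d^4 + 12*d^3 + 53*d^2 + 102*d + 72) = (d + 2)*(d + 3)*(d^3 + 9*d^2 + 26*d + 24) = (d + 2)^2*(d + 3)*(d^2 + 7*d + 12) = (d + 2)^2*(d + 3)^2*(d + 4)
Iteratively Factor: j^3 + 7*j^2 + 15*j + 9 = (j + 3)*(j^2 + 4*j + 3) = (j + 3)^2*(j + 1)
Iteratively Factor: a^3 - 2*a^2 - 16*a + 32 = (a - 2)*(a^2 - 16) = (a - 4)*(a - 2)*(a + 4)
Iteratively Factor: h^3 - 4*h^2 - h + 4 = (h - 4)*(h^2 - 1) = (h - 4)*(h - 1)*(h + 1)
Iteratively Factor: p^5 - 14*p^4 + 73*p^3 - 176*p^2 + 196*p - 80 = (p - 4)*(p^4 - 10*p^3 + 33*p^2 - 44*p + 20) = (p - 4)*(p - 1)*(p^3 - 9*p^2 + 24*p - 20) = (p - 4)*(p - 2)*(p - 1)*(p^2 - 7*p + 10) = (p - 4)*(p - 2)^2*(p - 1)*(p - 5)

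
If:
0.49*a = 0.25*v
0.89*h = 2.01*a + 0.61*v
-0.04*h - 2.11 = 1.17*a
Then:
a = -1.61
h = -5.78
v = -3.15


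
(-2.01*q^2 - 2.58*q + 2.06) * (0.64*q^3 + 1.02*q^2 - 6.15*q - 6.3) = -1.2864*q^5 - 3.7014*q^4 + 11.0483*q^3 + 30.6312*q^2 + 3.585*q - 12.978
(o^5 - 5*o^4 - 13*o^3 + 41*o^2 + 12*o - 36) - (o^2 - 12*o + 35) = o^5 - 5*o^4 - 13*o^3 + 40*o^2 + 24*o - 71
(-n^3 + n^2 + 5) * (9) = -9*n^3 + 9*n^2 + 45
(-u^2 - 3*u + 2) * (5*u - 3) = -5*u^3 - 12*u^2 + 19*u - 6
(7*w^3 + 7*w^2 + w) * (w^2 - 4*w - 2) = 7*w^5 - 21*w^4 - 41*w^3 - 18*w^2 - 2*w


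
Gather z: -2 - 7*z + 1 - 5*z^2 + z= -5*z^2 - 6*z - 1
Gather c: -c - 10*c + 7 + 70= 77 - 11*c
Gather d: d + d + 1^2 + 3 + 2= 2*d + 6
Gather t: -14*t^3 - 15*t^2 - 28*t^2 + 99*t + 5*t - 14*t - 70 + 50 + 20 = -14*t^3 - 43*t^2 + 90*t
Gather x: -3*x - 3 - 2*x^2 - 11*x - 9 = -2*x^2 - 14*x - 12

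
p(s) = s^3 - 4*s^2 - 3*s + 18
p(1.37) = 8.95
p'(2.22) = -5.97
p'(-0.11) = -2.08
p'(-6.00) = 153.00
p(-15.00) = -4212.00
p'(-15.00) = 792.00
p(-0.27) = 18.50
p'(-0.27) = -0.62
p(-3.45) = -60.32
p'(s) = 3*s^2 - 8*s - 3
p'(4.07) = 14.13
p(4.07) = 6.95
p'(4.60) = 23.68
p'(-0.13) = -1.91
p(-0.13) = 18.32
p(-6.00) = -324.00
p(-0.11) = 18.28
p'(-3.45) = 60.31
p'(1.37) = -8.33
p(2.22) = 2.57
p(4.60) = 16.90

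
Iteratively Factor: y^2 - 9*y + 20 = (y - 5)*(y - 4)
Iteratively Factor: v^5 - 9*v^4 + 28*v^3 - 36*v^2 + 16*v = (v - 4)*(v^4 - 5*v^3 + 8*v^2 - 4*v) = (v - 4)*(v - 2)*(v^3 - 3*v^2 + 2*v) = (v - 4)*(v - 2)^2*(v^2 - v) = v*(v - 4)*(v - 2)^2*(v - 1)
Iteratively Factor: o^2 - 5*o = (o - 5)*(o)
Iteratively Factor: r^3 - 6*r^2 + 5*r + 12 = (r - 3)*(r^2 - 3*r - 4) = (r - 4)*(r - 3)*(r + 1)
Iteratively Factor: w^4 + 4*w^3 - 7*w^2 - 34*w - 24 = (w + 2)*(w^3 + 2*w^2 - 11*w - 12) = (w + 1)*(w + 2)*(w^2 + w - 12) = (w + 1)*(w + 2)*(w + 4)*(w - 3)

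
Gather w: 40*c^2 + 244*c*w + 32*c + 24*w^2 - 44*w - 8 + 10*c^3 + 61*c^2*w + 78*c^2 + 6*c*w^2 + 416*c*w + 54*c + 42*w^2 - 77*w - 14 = 10*c^3 + 118*c^2 + 86*c + w^2*(6*c + 66) + w*(61*c^2 + 660*c - 121) - 22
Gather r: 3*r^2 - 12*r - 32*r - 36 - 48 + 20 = 3*r^2 - 44*r - 64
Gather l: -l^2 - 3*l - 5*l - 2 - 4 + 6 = -l^2 - 8*l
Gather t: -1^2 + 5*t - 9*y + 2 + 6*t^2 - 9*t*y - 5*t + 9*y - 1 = 6*t^2 - 9*t*y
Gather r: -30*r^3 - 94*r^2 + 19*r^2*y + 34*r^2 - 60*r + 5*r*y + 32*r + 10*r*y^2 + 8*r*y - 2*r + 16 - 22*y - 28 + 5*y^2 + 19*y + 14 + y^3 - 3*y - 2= -30*r^3 + r^2*(19*y - 60) + r*(10*y^2 + 13*y - 30) + y^3 + 5*y^2 - 6*y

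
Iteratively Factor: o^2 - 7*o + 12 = (o - 4)*(o - 3)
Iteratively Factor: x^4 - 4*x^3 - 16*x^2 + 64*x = (x - 4)*(x^3 - 16*x) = (x - 4)*(x + 4)*(x^2 - 4*x) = x*(x - 4)*(x + 4)*(x - 4)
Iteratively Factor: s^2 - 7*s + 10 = (s - 5)*(s - 2)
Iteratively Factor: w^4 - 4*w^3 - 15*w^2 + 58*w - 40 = (w - 1)*(w^3 - 3*w^2 - 18*w + 40) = (w - 2)*(w - 1)*(w^2 - w - 20) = (w - 5)*(w - 2)*(w - 1)*(w + 4)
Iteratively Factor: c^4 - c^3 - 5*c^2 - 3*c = (c + 1)*(c^3 - 2*c^2 - 3*c) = (c + 1)^2*(c^2 - 3*c) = c*(c + 1)^2*(c - 3)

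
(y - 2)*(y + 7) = y^2 + 5*y - 14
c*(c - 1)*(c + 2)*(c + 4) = c^4 + 5*c^3 + 2*c^2 - 8*c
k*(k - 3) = k^2 - 3*k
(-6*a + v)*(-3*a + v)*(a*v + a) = 18*a^3*v + 18*a^3 - 9*a^2*v^2 - 9*a^2*v + a*v^3 + a*v^2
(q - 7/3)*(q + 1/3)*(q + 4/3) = q^3 - 2*q^2/3 - 31*q/9 - 28/27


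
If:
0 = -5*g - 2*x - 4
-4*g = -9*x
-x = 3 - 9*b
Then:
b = 143/477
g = -36/53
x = -16/53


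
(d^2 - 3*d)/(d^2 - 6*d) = (d - 3)/(d - 6)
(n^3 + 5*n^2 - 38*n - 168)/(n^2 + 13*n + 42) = (n^2 - 2*n - 24)/(n + 6)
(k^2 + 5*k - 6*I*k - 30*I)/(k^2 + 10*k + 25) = (k - 6*I)/(k + 5)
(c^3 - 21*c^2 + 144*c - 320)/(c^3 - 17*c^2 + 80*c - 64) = (c - 5)/(c - 1)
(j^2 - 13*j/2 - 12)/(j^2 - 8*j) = (j + 3/2)/j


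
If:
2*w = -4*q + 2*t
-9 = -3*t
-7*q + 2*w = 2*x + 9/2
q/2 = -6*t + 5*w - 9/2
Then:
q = -5/7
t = 3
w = 31/7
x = 131/28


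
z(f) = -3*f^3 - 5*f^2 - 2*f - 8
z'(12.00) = -1418.00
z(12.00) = -5936.00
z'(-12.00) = -1178.00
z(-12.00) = 4480.00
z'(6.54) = -452.34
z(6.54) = -1074.12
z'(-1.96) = -16.97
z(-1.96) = -0.70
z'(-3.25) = -64.56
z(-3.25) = 48.67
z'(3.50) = -147.25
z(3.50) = -204.88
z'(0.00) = -2.00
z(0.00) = -8.00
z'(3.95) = -181.92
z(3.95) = -278.80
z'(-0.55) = 0.78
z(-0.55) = -7.91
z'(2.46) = -81.06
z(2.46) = -87.84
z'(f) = -9*f^2 - 10*f - 2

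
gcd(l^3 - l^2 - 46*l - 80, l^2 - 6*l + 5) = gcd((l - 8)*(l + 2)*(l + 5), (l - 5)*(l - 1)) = 1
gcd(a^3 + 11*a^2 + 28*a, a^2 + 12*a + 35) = a + 7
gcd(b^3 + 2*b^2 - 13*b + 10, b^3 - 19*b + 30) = b^2 + 3*b - 10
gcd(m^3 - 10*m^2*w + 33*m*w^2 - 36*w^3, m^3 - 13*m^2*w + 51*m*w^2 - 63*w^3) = m^2 - 6*m*w + 9*w^2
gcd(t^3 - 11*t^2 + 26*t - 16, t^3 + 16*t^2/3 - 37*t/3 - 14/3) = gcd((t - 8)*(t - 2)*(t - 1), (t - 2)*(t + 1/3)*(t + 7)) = t - 2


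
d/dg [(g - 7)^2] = 2*g - 14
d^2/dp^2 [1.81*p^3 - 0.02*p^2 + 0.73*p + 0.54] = 10.86*p - 0.04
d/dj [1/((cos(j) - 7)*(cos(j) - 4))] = (2*cos(j) - 11)*sin(j)/((cos(j) - 7)^2*(cos(j) - 4)^2)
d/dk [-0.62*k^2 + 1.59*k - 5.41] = 1.59 - 1.24*k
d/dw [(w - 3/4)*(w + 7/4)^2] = (4*w + 7)*(12*w + 1)/16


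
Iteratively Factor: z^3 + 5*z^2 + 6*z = (z + 3)*(z^2 + 2*z) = (z + 2)*(z + 3)*(z)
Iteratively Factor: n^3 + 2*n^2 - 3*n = (n)*(n^2 + 2*n - 3) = n*(n - 1)*(n + 3)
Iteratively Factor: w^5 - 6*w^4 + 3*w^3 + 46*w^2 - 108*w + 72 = (w - 2)*(w^4 - 4*w^3 - 5*w^2 + 36*w - 36) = (w - 2)*(w + 3)*(w^3 - 7*w^2 + 16*w - 12) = (w - 2)^2*(w + 3)*(w^2 - 5*w + 6) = (w - 2)^3*(w + 3)*(w - 3)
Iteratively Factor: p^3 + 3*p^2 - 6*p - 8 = (p + 1)*(p^2 + 2*p - 8) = (p + 1)*(p + 4)*(p - 2)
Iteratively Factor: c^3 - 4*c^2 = (c)*(c^2 - 4*c) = c*(c - 4)*(c)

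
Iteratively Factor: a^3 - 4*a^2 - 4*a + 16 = (a - 4)*(a^2 - 4) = (a - 4)*(a - 2)*(a + 2)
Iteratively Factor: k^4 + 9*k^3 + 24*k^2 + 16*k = (k + 1)*(k^3 + 8*k^2 + 16*k) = k*(k + 1)*(k^2 + 8*k + 16) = k*(k + 1)*(k + 4)*(k + 4)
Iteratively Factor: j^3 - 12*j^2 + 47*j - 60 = (j - 5)*(j^2 - 7*j + 12) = (j - 5)*(j - 4)*(j - 3)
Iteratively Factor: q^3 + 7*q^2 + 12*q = (q + 4)*(q^2 + 3*q) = q*(q + 4)*(q + 3)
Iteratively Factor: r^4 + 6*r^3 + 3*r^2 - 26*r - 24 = (r + 3)*(r^3 + 3*r^2 - 6*r - 8) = (r - 2)*(r + 3)*(r^2 + 5*r + 4) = (r - 2)*(r + 1)*(r + 3)*(r + 4)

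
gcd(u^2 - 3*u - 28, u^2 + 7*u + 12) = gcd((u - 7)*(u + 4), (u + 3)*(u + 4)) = u + 4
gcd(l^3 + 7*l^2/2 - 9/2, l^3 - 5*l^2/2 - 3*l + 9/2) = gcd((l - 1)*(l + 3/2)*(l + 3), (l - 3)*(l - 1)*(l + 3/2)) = l^2 + l/2 - 3/2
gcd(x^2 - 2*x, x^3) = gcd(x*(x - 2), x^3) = x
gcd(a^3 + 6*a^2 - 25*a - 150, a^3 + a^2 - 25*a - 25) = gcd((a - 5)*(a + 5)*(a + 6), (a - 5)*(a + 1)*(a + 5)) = a^2 - 25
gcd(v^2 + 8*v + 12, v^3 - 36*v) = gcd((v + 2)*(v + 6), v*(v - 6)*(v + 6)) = v + 6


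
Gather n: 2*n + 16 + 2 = 2*n + 18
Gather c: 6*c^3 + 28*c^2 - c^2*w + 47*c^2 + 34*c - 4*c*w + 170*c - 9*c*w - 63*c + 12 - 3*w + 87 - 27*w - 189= 6*c^3 + c^2*(75 - w) + c*(141 - 13*w) - 30*w - 90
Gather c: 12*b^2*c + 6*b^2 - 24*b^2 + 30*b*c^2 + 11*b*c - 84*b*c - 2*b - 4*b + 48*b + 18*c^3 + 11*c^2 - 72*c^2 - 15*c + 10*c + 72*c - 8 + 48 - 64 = -18*b^2 + 42*b + 18*c^3 + c^2*(30*b - 61) + c*(12*b^2 - 73*b + 67) - 24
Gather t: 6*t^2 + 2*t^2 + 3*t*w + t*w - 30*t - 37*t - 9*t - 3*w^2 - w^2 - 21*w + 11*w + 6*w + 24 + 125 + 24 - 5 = 8*t^2 + t*(4*w - 76) - 4*w^2 - 4*w + 168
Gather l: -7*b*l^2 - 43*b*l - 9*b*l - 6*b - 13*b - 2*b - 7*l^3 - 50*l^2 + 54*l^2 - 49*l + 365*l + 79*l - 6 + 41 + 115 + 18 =-21*b - 7*l^3 + l^2*(4 - 7*b) + l*(395 - 52*b) + 168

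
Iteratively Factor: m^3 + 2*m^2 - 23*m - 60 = (m + 4)*(m^2 - 2*m - 15) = (m - 5)*(m + 4)*(m + 3)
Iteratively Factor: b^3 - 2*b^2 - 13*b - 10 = (b - 5)*(b^2 + 3*b + 2) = (b - 5)*(b + 2)*(b + 1)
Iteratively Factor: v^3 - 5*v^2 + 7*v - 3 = (v - 1)*(v^2 - 4*v + 3) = (v - 1)^2*(v - 3)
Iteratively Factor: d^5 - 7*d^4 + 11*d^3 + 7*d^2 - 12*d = (d - 1)*(d^4 - 6*d^3 + 5*d^2 + 12*d) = (d - 3)*(d - 1)*(d^3 - 3*d^2 - 4*d) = (d - 3)*(d - 1)*(d + 1)*(d^2 - 4*d) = d*(d - 3)*(d - 1)*(d + 1)*(d - 4)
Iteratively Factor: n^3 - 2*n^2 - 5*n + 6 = (n + 2)*(n^2 - 4*n + 3) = (n - 3)*(n + 2)*(n - 1)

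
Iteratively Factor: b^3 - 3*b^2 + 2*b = (b - 2)*(b^2 - b) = (b - 2)*(b - 1)*(b)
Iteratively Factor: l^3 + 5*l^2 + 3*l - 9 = (l + 3)*(l^2 + 2*l - 3) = (l - 1)*(l + 3)*(l + 3)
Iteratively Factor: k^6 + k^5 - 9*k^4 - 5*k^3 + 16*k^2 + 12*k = (k - 2)*(k^5 + 3*k^4 - 3*k^3 - 11*k^2 - 6*k) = k*(k - 2)*(k^4 + 3*k^3 - 3*k^2 - 11*k - 6) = k*(k - 2)^2*(k^3 + 5*k^2 + 7*k + 3) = k*(k - 2)^2*(k + 3)*(k^2 + 2*k + 1) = k*(k - 2)^2*(k + 1)*(k + 3)*(k + 1)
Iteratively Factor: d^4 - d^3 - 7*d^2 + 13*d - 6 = (d - 1)*(d^3 - 7*d + 6) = (d - 1)*(d + 3)*(d^2 - 3*d + 2) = (d - 1)^2*(d + 3)*(d - 2)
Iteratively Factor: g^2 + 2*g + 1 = (g + 1)*(g + 1)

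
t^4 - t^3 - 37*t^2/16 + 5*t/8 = t*(t - 2)*(t - 1/4)*(t + 5/4)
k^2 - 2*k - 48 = (k - 8)*(k + 6)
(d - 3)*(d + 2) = d^2 - d - 6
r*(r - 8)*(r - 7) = r^3 - 15*r^2 + 56*r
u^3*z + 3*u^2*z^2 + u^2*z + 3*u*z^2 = u*(u + 3*z)*(u*z + z)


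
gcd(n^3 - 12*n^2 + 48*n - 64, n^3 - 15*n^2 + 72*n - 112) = n^2 - 8*n + 16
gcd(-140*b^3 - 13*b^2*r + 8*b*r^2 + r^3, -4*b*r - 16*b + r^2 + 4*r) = -4*b + r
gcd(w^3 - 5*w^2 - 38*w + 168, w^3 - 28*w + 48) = w^2 + 2*w - 24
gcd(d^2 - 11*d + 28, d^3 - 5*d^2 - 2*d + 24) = d - 4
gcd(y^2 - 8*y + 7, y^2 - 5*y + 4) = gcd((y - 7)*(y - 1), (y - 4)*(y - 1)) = y - 1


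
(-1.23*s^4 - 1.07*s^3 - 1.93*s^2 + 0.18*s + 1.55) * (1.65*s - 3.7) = -2.0295*s^5 + 2.7855*s^4 + 0.774500000000001*s^3 + 7.438*s^2 + 1.8915*s - 5.735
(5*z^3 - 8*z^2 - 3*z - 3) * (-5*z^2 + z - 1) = -25*z^5 + 45*z^4 + 2*z^3 + 20*z^2 + 3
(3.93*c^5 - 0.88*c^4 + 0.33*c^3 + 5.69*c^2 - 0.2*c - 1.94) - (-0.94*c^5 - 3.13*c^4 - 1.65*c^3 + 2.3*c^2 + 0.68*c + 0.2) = 4.87*c^5 + 2.25*c^4 + 1.98*c^3 + 3.39*c^2 - 0.88*c - 2.14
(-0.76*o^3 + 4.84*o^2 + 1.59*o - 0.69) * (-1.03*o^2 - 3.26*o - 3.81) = 0.7828*o^5 - 2.5076*o^4 - 14.5205*o^3 - 22.9131*o^2 - 3.8085*o + 2.6289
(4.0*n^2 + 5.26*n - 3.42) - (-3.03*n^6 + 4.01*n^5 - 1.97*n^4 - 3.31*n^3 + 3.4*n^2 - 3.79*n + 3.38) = 3.03*n^6 - 4.01*n^5 + 1.97*n^4 + 3.31*n^3 + 0.6*n^2 + 9.05*n - 6.8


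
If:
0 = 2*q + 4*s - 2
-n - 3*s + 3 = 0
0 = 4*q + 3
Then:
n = 3/8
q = -3/4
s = 7/8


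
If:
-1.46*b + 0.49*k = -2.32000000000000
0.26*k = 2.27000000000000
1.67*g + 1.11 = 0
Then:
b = 4.52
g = -0.66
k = 8.73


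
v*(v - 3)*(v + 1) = v^3 - 2*v^2 - 3*v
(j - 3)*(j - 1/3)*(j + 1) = j^3 - 7*j^2/3 - 7*j/3 + 1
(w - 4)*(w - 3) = w^2 - 7*w + 12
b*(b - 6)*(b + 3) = b^3 - 3*b^2 - 18*b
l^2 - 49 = (l - 7)*(l + 7)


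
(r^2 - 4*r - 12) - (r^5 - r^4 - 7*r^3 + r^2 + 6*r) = -r^5 + r^4 + 7*r^3 - 10*r - 12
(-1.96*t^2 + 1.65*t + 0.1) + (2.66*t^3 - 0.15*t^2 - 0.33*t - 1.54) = 2.66*t^3 - 2.11*t^2 + 1.32*t - 1.44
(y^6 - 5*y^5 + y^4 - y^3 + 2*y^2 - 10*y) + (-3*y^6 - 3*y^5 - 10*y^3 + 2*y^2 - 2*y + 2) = -2*y^6 - 8*y^5 + y^4 - 11*y^3 + 4*y^2 - 12*y + 2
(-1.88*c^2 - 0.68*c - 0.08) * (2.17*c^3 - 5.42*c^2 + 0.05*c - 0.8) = -4.0796*c^5 + 8.714*c^4 + 3.418*c^3 + 1.9036*c^2 + 0.54*c + 0.064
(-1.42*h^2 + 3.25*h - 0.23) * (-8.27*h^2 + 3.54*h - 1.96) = 11.7434*h^4 - 31.9043*h^3 + 16.1903*h^2 - 7.1842*h + 0.4508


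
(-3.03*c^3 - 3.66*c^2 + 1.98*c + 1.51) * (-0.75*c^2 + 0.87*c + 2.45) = 2.2725*c^5 + 0.1089*c^4 - 12.0927*c^3 - 8.3769*c^2 + 6.1647*c + 3.6995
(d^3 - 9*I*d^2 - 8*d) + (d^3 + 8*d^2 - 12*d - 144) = 2*d^3 + 8*d^2 - 9*I*d^2 - 20*d - 144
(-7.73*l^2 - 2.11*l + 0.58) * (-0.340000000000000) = 2.6282*l^2 + 0.7174*l - 0.1972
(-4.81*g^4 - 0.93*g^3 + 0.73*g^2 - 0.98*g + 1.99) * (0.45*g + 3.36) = -2.1645*g^5 - 16.5801*g^4 - 2.7963*g^3 + 2.0118*g^2 - 2.3973*g + 6.6864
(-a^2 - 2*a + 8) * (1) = -a^2 - 2*a + 8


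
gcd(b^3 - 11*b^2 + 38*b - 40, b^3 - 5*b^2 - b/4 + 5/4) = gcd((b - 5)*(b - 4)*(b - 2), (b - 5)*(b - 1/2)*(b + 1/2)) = b - 5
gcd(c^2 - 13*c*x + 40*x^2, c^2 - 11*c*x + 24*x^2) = -c + 8*x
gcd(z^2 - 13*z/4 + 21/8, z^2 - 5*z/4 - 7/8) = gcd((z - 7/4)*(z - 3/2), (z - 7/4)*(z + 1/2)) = z - 7/4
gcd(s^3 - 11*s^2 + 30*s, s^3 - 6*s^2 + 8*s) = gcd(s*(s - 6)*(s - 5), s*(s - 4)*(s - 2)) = s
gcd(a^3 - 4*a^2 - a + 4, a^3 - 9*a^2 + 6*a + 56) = a - 4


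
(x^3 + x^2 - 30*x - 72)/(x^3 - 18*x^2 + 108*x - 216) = (x^2 + 7*x + 12)/(x^2 - 12*x + 36)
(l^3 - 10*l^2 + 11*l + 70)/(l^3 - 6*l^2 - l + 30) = (l - 7)/(l - 3)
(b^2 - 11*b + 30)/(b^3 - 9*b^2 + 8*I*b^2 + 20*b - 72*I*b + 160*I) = (b - 6)/(b^2 + b*(-4 + 8*I) - 32*I)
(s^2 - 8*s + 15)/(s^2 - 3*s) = (s - 5)/s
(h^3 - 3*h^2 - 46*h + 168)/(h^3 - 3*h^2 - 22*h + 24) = (h^2 + 3*h - 28)/(h^2 + 3*h - 4)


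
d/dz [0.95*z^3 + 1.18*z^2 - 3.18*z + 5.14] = 2.85*z^2 + 2.36*z - 3.18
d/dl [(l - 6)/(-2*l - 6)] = -9/(2*(l + 3)^2)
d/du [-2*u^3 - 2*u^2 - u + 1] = -6*u^2 - 4*u - 1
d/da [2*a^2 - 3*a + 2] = 4*a - 3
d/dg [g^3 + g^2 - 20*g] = 3*g^2 + 2*g - 20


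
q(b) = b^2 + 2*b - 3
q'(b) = 2*b + 2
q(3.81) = 19.14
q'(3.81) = 9.62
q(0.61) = -1.41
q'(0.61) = 3.22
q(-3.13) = 0.54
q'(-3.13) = -4.26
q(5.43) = 37.34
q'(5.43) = 12.86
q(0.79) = -0.80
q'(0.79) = 3.58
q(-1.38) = -3.86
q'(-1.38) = -0.76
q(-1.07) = -4.00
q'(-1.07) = -0.14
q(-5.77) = 18.75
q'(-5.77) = -9.54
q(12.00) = 165.00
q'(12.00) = 26.00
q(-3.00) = 0.00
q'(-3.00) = -4.00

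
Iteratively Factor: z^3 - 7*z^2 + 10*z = (z - 2)*(z^2 - 5*z) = z*(z - 2)*(z - 5)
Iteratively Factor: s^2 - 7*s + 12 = (s - 3)*(s - 4)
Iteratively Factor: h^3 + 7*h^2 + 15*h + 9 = (h + 1)*(h^2 + 6*h + 9) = (h + 1)*(h + 3)*(h + 3)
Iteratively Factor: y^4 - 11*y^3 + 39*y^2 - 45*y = (y)*(y^3 - 11*y^2 + 39*y - 45) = y*(y - 3)*(y^2 - 8*y + 15) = y*(y - 3)^2*(y - 5)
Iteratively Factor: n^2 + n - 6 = (n + 3)*(n - 2)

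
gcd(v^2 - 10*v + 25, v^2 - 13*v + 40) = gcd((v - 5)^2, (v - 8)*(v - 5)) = v - 5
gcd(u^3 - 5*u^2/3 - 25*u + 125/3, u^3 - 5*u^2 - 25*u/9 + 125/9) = u^2 - 20*u/3 + 25/3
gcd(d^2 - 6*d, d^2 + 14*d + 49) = 1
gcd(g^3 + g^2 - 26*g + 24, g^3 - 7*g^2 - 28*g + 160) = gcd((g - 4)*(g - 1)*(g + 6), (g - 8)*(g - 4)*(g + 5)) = g - 4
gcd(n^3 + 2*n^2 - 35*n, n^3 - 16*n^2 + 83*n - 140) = n - 5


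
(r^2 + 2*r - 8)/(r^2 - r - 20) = (r - 2)/(r - 5)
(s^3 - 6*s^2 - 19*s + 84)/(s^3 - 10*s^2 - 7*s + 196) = (s - 3)/(s - 7)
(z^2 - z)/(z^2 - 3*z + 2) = z/(z - 2)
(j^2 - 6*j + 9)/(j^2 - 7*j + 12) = (j - 3)/(j - 4)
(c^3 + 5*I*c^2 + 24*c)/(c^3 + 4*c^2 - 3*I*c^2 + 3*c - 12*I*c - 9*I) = c*(c + 8*I)/(c^2 + 4*c + 3)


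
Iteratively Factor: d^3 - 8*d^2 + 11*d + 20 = (d + 1)*(d^2 - 9*d + 20) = (d - 5)*(d + 1)*(d - 4)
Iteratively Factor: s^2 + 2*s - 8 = (s - 2)*(s + 4)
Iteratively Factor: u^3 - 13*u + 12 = (u + 4)*(u^2 - 4*u + 3) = (u - 3)*(u + 4)*(u - 1)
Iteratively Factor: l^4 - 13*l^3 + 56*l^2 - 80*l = (l - 4)*(l^3 - 9*l^2 + 20*l) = l*(l - 4)*(l^2 - 9*l + 20) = l*(l - 5)*(l - 4)*(l - 4)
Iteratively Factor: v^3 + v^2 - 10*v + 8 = (v - 1)*(v^2 + 2*v - 8) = (v - 1)*(v + 4)*(v - 2)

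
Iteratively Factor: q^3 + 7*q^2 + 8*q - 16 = (q + 4)*(q^2 + 3*q - 4) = (q - 1)*(q + 4)*(q + 4)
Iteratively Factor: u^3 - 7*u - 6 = (u + 2)*(u^2 - 2*u - 3) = (u + 1)*(u + 2)*(u - 3)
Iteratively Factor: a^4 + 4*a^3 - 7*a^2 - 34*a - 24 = (a + 1)*(a^3 + 3*a^2 - 10*a - 24) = (a + 1)*(a + 2)*(a^2 + a - 12) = (a + 1)*(a + 2)*(a + 4)*(a - 3)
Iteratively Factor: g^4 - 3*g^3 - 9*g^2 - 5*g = (g - 5)*(g^3 + 2*g^2 + g) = (g - 5)*(g + 1)*(g^2 + g) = (g - 5)*(g + 1)^2*(g)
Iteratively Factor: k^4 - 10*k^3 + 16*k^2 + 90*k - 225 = (k - 5)*(k^3 - 5*k^2 - 9*k + 45) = (k - 5)*(k - 3)*(k^2 - 2*k - 15) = (k - 5)*(k - 3)*(k + 3)*(k - 5)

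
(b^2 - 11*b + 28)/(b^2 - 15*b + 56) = (b - 4)/(b - 8)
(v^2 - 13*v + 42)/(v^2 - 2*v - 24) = (v - 7)/(v + 4)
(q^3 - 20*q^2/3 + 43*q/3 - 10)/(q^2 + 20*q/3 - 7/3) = (3*q^3 - 20*q^2 + 43*q - 30)/(3*q^2 + 20*q - 7)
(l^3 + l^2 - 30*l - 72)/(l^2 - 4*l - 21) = (l^2 - 2*l - 24)/(l - 7)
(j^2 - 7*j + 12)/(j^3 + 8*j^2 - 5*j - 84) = (j - 4)/(j^2 + 11*j + 28)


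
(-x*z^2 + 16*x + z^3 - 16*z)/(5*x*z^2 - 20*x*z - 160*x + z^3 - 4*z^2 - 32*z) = (-x*z + 4*x + z^2 - 4*z)/(5*x*z - 40*x + z^2 - 8*z)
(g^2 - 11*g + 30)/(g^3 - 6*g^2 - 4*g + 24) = (g - 5)/(g^2 - 4)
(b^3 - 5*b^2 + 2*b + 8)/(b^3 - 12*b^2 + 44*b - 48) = (b + 1)/(b - 6)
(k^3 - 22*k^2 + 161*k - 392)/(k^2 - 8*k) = k - 14 + 49/k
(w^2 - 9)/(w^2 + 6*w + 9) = (w - 3)/(w + 3)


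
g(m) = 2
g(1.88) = 2.00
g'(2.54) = 0.00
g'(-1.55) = 0.00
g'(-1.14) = 0.00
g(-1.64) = 2.00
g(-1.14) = 2.00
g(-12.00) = 2.00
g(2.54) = 2.00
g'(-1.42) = 0.00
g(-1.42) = 2.00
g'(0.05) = 0.00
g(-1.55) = 2.00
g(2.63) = 2.00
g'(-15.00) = 0.00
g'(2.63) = 0.00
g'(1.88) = 0.00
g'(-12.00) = 0.00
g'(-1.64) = 0.00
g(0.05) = 2.00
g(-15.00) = 2.00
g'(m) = 0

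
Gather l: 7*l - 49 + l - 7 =8*l - 56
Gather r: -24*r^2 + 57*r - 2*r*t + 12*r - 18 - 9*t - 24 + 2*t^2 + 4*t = -24*r^2 + r*(69 - 2*t) + 2*t^2 - 5*t - 42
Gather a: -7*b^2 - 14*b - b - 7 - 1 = -7*b^2 - 15*b - 8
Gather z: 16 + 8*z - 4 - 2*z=6*z + 12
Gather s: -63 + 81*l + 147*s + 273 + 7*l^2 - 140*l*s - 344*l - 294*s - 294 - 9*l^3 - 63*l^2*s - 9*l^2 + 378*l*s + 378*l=-9*l^3 - 2*l^2 + 115*l + s*(-63*l^2 + 238*l - 147) - 84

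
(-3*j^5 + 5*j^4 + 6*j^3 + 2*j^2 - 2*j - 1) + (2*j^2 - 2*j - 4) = -3*j^5 + 5*j^4 + 6*j^3 + 4*j^2 - 4*j - 5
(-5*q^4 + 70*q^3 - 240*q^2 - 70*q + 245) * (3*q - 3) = -15*q^5 + 225*q^4 - 930*q^3 + 510*q^2 + 945*q - 735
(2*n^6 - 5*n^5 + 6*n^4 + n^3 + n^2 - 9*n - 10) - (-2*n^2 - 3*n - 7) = 2*n^6 - 5*n^5 + 6*n^4 + n^3 + 3*n^2 - 6*n - 3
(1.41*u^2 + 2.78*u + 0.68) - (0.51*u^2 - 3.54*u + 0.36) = 0.9*u^2 + 6.32*u + 0.32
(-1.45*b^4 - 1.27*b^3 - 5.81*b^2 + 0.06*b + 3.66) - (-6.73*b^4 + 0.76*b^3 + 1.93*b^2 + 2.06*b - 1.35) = 5.28*b^4 - 2.03*b^3 - 7.74*b^2 - 2.0*b + 5.01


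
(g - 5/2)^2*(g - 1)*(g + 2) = g^4 - 4*g^3 - 3*g^2/4 + 65*g/4 - 25/2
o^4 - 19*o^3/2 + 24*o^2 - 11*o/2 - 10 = (o - 5)*(o - 4)*(o - 1)*(o + 1/2)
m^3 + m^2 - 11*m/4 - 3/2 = (m - 3/2)*(m + 1/2)*(m + 2)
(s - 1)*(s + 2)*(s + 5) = s^3 + 6*s^2 + 3*s - 10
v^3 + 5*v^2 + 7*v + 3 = (v + 1)^2*(v + 3)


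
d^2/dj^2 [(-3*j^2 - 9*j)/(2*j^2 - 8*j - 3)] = 6*(-28*j^3 - 18*j^2 - 54*j + 63)/(8*j^6 - 96*j^5 + 348*j^4 - 224*j^3 - 522*j^2 - 216*j - 27)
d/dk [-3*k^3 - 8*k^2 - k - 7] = -9*k^2 - 16*k - 1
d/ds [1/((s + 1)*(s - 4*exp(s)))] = (-s + (s + 1)*(4*exp(s) - 1) + 4*exp(s))/((s + 1)^2*(s - 4*exp(s))^2)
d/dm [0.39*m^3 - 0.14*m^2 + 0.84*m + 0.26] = 1.17*m^2 - 0.28*m + 0.84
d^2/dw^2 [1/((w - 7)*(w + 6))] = 2*((w - 7)^2 + (w - 7)*(w + 6) + (w + 6)^2)/((w - 7)^3*(w + 6)^3)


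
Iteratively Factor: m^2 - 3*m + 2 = (m - 2)*(m - 1)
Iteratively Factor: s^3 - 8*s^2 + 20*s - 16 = (s - 2)*(s^2 - 6*s + 8) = (s - 4)*(s - 2)*(s - 2)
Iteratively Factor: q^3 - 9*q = (q - 3)*(q^2 + 3*q) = q*(q - 3)*(q + 3)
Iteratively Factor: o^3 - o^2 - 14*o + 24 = (o + 4)*(o^2 - 5*o + 6) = (o - 2)*(o + 4)*(o - 3)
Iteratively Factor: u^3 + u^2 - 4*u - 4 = (u - 2)*(u^2 + 3*u + 2) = (u - 2)*(u + 2)*(u + 1)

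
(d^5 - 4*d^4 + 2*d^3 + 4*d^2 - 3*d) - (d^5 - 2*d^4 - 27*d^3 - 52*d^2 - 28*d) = -2*d^4 + 29*d^3 + 56*d^2 + 25*d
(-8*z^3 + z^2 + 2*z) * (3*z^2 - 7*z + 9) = -24*z^5 + 59*z^4 - 73*z^3 - 5*z^2 + 18*z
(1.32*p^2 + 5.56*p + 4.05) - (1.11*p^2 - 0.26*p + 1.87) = 0.21*p^2 + 5.82*p + 2.18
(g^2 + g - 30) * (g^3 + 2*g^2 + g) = g^5 + 3*g^4 - 27*g^3 - 59*g^2 - 30*g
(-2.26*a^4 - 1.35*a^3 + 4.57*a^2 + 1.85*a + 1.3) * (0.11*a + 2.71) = -0.2486*a^5 - 6.2731*a^4 - 3.1558*a^3 + 12.5882*a^2 + 5.1565*a + 3.523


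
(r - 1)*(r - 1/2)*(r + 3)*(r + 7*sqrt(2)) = r^4 + 3*r^3/2 + 7*sqrt(2)*r^3 - 4*r^2 + 21*sqrt(2)*r^2/2 - 28*sqrt(2)*r + 3*r/2 + 21*sqrt(2)/2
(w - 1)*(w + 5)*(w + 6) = w^3 + 10*w^2 + 19*w - 30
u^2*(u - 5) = u^3 - 5*u^2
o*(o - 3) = o^2 - 3*o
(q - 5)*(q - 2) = q^2 - 7*q + 10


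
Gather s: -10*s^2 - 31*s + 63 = -10*s^2 - 31*s + 63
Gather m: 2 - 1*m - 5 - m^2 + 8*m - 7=-m^2 + 7*m - 10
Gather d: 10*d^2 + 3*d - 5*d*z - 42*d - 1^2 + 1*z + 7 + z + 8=10*d^2 + d*(-5*z - 39) + 2*z + 14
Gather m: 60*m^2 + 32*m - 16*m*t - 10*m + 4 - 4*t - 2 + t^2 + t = 60*m^2 + m*(22 - 16*t) + t^2 - 3*t + 2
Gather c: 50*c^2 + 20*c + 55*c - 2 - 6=50*c^2 + 75*c - 8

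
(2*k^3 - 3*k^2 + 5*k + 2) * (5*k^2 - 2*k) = 10*k^5 - 19*k^4 + 31*k^3 - 4*k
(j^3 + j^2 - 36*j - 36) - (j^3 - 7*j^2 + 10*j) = 8*j^2 - 46*j - 36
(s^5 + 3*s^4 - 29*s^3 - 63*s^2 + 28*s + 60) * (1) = s^5 + 3*s^4 - 29*s^3 - 63*s^2 + 28*s + 60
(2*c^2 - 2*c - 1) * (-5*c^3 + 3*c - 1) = -10*c^5 + 10*c^4 + 11*c^3 - 8*c^2 - c + 1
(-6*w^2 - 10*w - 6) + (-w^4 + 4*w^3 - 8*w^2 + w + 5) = -w^4 + 4*w^3 - 14*w^2 - 9*w - 1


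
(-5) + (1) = -4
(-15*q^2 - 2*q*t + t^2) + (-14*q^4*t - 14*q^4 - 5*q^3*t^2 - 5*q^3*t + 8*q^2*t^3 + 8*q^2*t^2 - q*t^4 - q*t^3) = -14*q^4*t - 14*q^4 - 5*q^3*t^2 - 5*q^3*t + 8*q^2*t^3 + 8*q^2*t^2 - 15*q^2 - q*t^4 - q*t^3 - 2*q*t + t^2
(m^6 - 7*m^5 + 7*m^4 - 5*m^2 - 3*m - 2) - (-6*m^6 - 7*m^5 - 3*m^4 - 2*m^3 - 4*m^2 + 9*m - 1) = 7*m^6 + 10*m^4 + 2*m^3 - m^2 - 12*m - 1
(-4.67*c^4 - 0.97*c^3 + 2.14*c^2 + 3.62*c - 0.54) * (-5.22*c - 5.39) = 24.3774*c^5 + 30.2347*c^4 - 5.9425*c^3 - 30.431*c^2 - 16.693*c + 2.9106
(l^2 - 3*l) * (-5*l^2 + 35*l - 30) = -5*l^4 + 50*l^3 - 135*l^2 + 90*l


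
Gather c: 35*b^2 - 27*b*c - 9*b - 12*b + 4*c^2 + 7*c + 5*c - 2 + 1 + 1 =35*b^2 - 21*b + 4*c^2 + c*(12 - 27*b)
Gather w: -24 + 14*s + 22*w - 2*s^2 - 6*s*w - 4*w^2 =-2*s^2 + 14*s - 4*w^2 + w*(22 - 6*s) - 24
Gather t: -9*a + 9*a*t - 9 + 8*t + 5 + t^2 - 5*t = -9*a + t^2 + t*(9*a + 3) - 4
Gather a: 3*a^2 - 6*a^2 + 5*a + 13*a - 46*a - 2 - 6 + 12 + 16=-3*a^2 - 28*a + 20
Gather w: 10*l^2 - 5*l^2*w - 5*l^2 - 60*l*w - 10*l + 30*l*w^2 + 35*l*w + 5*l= 5*l^2 + 30*l*w^2 - 5*l + w*(-5*l^2 - 25*l)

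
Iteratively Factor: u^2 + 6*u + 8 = (u + 2)*(u + 4)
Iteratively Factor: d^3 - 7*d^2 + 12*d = (d - 3)*(d^2 - 4*d) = d*(d - 3)*(d - 4)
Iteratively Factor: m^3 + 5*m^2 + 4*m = (m + 4)*(m^2 + m) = (m + 1)*(m + 4)*(m)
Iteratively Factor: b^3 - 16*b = (b)*(b^2 - 16) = b*(b + 4)*(b - 4)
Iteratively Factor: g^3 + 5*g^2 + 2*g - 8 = (g + 4)*(g^2 + g - 2) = (g + 2)*(g + 4)*(g - 1)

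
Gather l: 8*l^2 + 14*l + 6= 8*l^2 + 14*l + 6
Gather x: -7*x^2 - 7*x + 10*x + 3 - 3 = -7*x^2 + 3*x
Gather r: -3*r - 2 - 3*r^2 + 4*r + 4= -3*r^2 + r + 2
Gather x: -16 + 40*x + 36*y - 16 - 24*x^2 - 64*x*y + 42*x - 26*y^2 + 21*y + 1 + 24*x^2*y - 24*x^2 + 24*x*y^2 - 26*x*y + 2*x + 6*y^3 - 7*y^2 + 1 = x^2*(24*y - 48) + x*(24*y^2 - 90*y + 84) + 6*y^3 - 33*y^2 + 57*y - 30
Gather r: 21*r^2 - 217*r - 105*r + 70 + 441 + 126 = 21*r^2 - 322*r + 637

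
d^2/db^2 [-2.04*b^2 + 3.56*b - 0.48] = -4.08000000000000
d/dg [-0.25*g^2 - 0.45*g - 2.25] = -0.5*g - 0.45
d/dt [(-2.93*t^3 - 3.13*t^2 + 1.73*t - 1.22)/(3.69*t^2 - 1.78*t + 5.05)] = (-10.8117*t^4 + 10.4308*t^3 - 45.2018*t^2 - 22.6094*t + 6.5649)/(13.6161*t^4 - 13.1364*t^3 + 40.4374*t^2 - 17.978*t + 25.5025)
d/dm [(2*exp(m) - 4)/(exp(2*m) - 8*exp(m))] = 2*(-exp(2*m) + 4*exp(m) - 16)*exp(-m)/(exp(2*m) - 16*exp(m) + 64)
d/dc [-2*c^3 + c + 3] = 1 - 6*c^2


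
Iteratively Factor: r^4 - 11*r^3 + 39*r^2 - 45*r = (r - 3)*(r^3 - 8*r^2 + 15*r) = (r - 3)^2*(r^2 - 5*r) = r*(r - 3)^2*(r - 5)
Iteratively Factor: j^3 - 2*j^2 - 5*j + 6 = (j - 3)*(j^2 + j - 2) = (j - 3)*(j - 1)*(j + 2)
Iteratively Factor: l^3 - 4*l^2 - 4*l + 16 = (l + 2)*(l^2 - 6*l + 8) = (l - 4)*(l + 2)*(l - 2)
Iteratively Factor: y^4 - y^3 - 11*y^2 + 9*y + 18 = (y - 3)*(y^3 + 2*y^2 - 5*y - 6) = (y - 3)*(y - 2)*(y^2 + 4*y + 3) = (y - 3)*(y - 2)*(y + 3)*(y + 1)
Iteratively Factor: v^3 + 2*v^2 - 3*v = (v - 1)*(v^2 + 3*v) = (v - 1)*(v + 3)*(v)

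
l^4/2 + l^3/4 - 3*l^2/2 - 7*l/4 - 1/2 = (l/2 + 1/2)*(l - 2)*(l + 1/2)*(l + 1)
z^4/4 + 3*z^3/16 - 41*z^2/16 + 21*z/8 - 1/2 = (z/4 + 1)*(z - 2)*(z - 1)*(z - 1/4)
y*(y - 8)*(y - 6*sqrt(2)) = y^3 - 6*sqrt(2)*y^2 - 8*y^2 + 48*sqrt(2)*y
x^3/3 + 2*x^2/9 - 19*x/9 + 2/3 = (x/3 + 1)*(x - 2)*(x - 1/3)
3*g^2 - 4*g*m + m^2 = (-3*g + m)*(-g + m)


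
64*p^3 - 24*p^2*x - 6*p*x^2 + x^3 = (-8*p + x)*(-2*p + x)*(4*p + x)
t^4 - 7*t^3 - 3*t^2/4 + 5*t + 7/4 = (t - 7)*(t - 1)*(t + 1/2)^2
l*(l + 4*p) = l^2 + 4*l*p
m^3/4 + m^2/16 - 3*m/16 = m*(m/4 + 1/4)*(m - 3/4)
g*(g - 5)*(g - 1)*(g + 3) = g^4 - 3*g^3 - 13*g^2 + 15*g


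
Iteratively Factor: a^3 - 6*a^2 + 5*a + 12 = (a - 4)*(a^2 - 2*a - 3) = (a - 4)*(a + 1)*(a - 3)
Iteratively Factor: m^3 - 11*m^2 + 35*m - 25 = (m - 5)*(m^2 - 6*m + 5) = (m - 5)*(m - 1)*(m - 5)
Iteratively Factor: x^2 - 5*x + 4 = (x - 1)*(x - 4)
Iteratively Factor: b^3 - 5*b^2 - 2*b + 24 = (b + 2)*(b^2 - 7*b + 12) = (b - 4)*(b + 2)*(b - 3)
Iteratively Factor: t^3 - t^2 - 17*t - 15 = (t + 1)*(t^2 - 2*t - 15) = (t - 5)*(t + 1)*(t + 3)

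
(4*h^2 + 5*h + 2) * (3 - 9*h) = -36*h^3 - 33*h^2 - 3*h + 6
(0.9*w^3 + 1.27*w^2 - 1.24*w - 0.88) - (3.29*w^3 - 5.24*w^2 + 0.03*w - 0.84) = -2.39*w^3 + 6.51*w^2 - 1.27*w - 0.04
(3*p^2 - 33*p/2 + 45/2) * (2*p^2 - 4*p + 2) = 6*p^4 - 45*p^3 + 117*p^2 - 123*p + 45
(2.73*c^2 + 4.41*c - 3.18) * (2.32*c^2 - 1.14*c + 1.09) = 6.3336*c^4 + 7.119*c^3 - 9.4293*c^2 + 8.4321*c - 3.4662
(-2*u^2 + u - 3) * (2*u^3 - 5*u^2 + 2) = -4*u^5 + 12*u^4 - 11*u^3 + 11*u^2 + 2*u - 6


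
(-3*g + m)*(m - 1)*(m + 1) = -3*g*m^2 + 3*g + m^3 - m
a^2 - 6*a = a*(a - 6)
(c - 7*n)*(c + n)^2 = c^3 - 5*c^2*n - 13*c*n^2 - 7*n^3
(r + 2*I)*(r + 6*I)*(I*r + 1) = I*r^3 - 7*r^2 - 4*I*r - 12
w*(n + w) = n*w + w^2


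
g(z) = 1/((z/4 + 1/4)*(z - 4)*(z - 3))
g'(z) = -1/((z/4 + 1/4)*(z - 4)*(z - 3)^2) - 1/((z/4 + 1/4)*(z - 4)^2*(z - 3)) - 1/(4*(z/4 + 1/4)^2*(z - 4)*(z - 3)) = 4*(-3*z^2 + 12*z - 5)/(z^6 - 12*z^5 + 46*z^4 - 36*z^3 - 119*z^2 + 120*z + 144)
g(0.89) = 0.32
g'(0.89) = 0.09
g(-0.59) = 0.59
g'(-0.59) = -1.15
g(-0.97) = 6.76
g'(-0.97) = -222.19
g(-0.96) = 5.09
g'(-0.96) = -124.97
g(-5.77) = -0.01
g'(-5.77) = -0.00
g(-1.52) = -0.31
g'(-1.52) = -0.72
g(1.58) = 0.45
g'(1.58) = 0.33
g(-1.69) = -0.22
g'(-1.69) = -0.40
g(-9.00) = 0.00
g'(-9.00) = 0.00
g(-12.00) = 0.00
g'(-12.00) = 0.00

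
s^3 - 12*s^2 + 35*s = s*(s - 7)*(s - 5)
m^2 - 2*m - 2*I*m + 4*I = (m - 2)*(m - 2*I)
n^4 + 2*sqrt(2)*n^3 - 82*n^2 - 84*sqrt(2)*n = n*(n - 6*sqrt(2))*(n + sqrt(2))*(n + 7*sqrt(2))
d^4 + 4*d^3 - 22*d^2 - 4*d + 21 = (d - 3)*(d - 1)*(d + 1)*(d + 7)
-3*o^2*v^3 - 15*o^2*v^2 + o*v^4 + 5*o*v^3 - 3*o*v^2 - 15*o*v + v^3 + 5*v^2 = v*(-3*o + v)*(v + 5)*(o*v + 1)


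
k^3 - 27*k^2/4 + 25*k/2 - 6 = (k - 4)*(k - 2)*(k - 3/4)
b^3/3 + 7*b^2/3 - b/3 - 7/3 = (b/3 + 1/3)*(b - 1)*(b + 7)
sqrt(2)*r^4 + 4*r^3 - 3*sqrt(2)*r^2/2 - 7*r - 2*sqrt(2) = (r - sqrt(2))*(r + sqrt(2)/2)*(r + 2*sqrt(2))*(sqrt(2)*r + 1)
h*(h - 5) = h^2 - 5*h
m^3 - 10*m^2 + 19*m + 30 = (m - 6)*(m - 5)*(m + 1)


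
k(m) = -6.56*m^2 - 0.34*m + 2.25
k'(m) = -13.12*m - 0.34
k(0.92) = -3.62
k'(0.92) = -12.41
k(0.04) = 2.23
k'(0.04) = -0.86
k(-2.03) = -24.09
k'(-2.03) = 26.29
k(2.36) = -35.09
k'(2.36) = -31.30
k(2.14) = -28.52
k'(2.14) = -28.42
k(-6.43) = -266.79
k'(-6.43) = 84.02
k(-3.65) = -83.90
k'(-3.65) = 47.55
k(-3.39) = -71.99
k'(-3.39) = 44.14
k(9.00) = -532.17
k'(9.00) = -118.42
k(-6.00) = -231.87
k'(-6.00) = 78.38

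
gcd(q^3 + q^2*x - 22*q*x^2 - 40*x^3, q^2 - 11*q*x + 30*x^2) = -q + 5*x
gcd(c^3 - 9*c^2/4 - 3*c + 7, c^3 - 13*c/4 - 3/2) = c - 2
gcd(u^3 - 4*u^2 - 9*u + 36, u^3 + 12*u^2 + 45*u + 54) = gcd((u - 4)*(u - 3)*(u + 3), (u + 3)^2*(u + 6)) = u + 3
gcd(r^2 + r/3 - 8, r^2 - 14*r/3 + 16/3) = r - 8/3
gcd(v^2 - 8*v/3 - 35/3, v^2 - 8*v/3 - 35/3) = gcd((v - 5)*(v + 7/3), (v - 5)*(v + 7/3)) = v^2 - 8*v/3 - 35/3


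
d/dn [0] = 0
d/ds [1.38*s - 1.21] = 1.38000000000000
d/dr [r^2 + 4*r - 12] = 2*r + 4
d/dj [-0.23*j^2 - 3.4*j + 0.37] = -0.46*j - 3.4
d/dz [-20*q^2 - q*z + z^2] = -q + 2*z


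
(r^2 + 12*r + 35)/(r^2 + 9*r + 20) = (r + 7)/(r + 4)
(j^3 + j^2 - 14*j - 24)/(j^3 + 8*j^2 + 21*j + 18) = (j - 4)/(j + 3)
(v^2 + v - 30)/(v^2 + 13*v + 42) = (v - 5)/(v + 7)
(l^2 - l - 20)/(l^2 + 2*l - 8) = (l - 5)/(l - 2)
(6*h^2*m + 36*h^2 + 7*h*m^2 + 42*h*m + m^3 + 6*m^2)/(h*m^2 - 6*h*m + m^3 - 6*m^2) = (6*h*m + 36*h + m^2 + 6*m)/(m*(m - 6))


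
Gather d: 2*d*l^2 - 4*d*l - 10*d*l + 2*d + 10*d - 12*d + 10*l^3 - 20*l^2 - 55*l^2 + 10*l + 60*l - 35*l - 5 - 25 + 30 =d*(2*l^2 - 14*l) + 10*l^3 - 75*l^2 + 35*l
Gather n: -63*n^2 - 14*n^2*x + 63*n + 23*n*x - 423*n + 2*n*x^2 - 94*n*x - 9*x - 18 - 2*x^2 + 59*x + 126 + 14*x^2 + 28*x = n^2*(-14*x - 63) + n*(2*x^2 - 71*x - 360) + 12*x^2 + 78*x + 108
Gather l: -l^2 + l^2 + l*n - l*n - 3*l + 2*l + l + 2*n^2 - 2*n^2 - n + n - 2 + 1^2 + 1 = 0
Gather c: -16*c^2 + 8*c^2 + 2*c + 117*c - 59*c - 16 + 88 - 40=-8*c^2 + 60*c + 32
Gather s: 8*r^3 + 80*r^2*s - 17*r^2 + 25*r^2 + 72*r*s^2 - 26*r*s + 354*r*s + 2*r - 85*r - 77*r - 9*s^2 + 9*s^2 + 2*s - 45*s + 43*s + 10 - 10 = 8*r^3 + 8*r^2 + 72*r*s^2 - 160*r + s*(80*r^2 + 328*r)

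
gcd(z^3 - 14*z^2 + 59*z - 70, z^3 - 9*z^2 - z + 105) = z^2 - 12*z + 35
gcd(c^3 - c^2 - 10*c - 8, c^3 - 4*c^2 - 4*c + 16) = c^2 - 2*c - 8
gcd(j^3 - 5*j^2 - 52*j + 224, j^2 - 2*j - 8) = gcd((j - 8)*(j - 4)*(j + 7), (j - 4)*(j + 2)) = j - 4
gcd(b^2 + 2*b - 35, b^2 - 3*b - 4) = 1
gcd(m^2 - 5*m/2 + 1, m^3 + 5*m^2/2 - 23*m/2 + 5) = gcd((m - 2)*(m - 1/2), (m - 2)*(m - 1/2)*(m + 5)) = m^2 - 5*m/2 + 1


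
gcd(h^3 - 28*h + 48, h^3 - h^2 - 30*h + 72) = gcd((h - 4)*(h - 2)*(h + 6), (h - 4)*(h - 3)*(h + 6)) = h^2 + 2*h - 24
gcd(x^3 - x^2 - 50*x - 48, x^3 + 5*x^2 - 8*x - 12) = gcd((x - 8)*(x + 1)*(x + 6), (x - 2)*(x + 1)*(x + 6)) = x^2 + 7*x + 6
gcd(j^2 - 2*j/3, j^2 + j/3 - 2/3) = j - 2/3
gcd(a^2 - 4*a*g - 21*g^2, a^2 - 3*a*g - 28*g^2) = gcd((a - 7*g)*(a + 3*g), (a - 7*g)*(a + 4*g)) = a - 7*g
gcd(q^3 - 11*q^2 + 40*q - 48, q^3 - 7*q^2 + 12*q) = q^2 - 7*q + 12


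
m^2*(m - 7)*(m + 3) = m^4 - 4*m^3 - 21*m^2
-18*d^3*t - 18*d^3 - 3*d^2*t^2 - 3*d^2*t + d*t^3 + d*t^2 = (-6*d + t)*(3*d + t)*(d*t + d)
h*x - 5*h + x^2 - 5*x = (h + x)*(x - 5)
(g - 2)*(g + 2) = g^2 - 4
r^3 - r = r*(r - 1)*(r + 1)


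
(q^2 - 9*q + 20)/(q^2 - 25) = (q - 4)/(q + 5)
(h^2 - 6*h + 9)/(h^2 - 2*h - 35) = (-h^2 + 6*h - 9)/(-h^2 + 2*h + 35)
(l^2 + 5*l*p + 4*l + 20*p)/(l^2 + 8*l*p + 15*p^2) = (l + 4)/(l + 3*p)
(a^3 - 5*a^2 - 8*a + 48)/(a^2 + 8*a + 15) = (a^2 - 8*a + 16)/(a + 5)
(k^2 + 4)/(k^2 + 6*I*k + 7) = (k^2 + 4)/(k^2 + 6*I*k + 7)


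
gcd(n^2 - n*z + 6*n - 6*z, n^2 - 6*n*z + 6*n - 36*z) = n + 6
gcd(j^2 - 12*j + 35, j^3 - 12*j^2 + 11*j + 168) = j - 7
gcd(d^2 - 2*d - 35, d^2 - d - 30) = d + 5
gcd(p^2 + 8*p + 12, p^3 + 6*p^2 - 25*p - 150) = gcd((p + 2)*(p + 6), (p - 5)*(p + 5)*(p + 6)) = p + 6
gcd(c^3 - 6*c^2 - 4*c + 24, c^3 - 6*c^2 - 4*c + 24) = c^3 - 6*c^2 - 4*c + 24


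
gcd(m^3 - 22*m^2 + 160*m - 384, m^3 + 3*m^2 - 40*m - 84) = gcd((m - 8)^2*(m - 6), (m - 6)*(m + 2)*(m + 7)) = m - 6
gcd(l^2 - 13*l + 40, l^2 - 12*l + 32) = l - 8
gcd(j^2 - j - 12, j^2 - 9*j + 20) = j - 4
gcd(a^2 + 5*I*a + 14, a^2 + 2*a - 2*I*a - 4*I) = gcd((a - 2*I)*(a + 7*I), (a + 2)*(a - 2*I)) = a - 2*I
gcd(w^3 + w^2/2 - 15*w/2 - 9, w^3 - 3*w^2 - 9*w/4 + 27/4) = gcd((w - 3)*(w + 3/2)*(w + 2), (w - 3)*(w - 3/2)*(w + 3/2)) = w^2 - 3*w/2 - 9/2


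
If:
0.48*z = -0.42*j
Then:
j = -1.14285714285714*z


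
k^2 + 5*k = k*(k + 5)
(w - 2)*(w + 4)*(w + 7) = w^3 + 9*w^2 + 6*w - 56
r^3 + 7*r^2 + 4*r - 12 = (r - 1)*(r + 2)*(r + 6)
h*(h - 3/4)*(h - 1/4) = h^3 - h^2 + 3*h/16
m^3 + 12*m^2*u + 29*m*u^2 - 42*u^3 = (m - u)*(m + 6*u)*(m + 7*u)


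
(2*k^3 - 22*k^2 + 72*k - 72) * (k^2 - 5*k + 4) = 2*k^5 - 32*k^4 + 190*k^3 - 520*k^2 + 648*k - 288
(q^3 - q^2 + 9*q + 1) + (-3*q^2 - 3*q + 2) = q^3 - 4*q^2 + 6*q + 3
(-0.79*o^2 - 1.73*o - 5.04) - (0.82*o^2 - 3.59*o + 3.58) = -1.61*o^2 + 1.86*o - 8.62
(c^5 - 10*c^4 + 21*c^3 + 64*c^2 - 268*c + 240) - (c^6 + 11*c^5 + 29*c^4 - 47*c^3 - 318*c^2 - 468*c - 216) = -c^6 - 10*c^5 - 39*c^4 + 68*c^3 + 382*c^2 + 200*c + 456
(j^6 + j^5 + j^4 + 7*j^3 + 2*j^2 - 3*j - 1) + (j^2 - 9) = j^6 + j^5 + j^4 + 7*j^3 + 3*j^2 - 3*j - 10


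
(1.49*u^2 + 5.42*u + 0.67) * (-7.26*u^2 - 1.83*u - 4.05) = -10.8174*u^4 - 42.0759*u^3 - 20.8173*u^2 - 23.1771*u - 2.7135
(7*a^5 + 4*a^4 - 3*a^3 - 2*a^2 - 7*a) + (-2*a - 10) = 7*a^5 + 4*a^4 - 3*a^3 - 2*a^2 - 9*a - 10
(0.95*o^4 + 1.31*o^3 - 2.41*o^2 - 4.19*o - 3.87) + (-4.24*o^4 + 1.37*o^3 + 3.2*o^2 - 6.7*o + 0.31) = -3.29*o^4 + 2.68*o^3 + 0.79*o^2 - 10.89*o - 3.56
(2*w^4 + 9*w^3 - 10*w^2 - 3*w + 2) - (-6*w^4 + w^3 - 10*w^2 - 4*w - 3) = 8*w^4 + 8*w^3 + w + 5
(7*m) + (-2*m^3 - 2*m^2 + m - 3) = -2*m^3 - 2*m^2 + 8*m - 3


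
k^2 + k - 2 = (k - 1)*(k + 2)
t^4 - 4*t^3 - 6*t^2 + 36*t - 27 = (t - 3)^2*(t - 1)*(t + 3)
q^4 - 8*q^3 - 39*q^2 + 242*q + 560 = (q - 8)*(q - 7)*(q + 2)*(q + 5)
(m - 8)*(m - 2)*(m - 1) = m^3 - 11*m^2 + 26*m - 16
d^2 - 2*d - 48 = (d - 8)*(d + 6)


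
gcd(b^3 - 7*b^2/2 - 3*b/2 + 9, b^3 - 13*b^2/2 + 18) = b^2 - b/2 - 3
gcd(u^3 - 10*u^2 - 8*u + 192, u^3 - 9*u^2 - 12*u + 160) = u^2 - 4*u - 32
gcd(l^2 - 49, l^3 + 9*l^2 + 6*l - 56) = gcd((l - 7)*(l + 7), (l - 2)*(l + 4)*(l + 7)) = l + 7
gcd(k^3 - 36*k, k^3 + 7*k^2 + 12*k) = k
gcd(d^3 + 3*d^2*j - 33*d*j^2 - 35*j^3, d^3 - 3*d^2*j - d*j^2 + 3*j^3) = d + j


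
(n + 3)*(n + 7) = n^2 + 10*n + 21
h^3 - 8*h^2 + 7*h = h*(h - 7)*(h - 1)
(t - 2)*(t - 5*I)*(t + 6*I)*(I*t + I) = I*t^4 - t^3 - I*t^3 + t^2 + 28*I*t^2 + 2*t - 30*I*t - 60*I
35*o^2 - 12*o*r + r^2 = (-7*o + r)*(-5*o + r)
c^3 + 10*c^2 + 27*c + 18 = (c + 1)*(c + 3)*(c + 6)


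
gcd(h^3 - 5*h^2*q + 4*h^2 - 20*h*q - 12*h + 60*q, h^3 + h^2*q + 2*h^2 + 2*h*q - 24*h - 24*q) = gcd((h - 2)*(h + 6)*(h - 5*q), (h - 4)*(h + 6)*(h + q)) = h + 6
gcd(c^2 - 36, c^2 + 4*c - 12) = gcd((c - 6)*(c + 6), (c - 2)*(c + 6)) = c + 6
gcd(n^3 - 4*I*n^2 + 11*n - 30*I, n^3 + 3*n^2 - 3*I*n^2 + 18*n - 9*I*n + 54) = n + 3*I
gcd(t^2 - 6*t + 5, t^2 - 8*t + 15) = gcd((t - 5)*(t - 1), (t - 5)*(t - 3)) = t - 5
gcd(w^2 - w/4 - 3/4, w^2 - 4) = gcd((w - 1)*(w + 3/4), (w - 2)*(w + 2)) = 1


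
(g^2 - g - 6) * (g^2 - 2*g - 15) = g^4 - 3*g^3 - 19*g^2 + 27*g + 90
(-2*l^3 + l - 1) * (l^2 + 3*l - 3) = -2*l^5 - 6*l^4 + 7*l^3 + 2*l^2 - 6*l + 3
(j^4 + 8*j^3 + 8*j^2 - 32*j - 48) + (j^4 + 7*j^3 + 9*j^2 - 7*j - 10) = 2*j^4 + 15*j^3 + 17*j^2 - 39*j - 58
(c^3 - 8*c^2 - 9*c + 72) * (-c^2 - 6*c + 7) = -c^5 + 2*c^4 + 64*c^3 - 74*c^2 - 495*c + 504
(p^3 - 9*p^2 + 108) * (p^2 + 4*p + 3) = p^5 - 5*p^4 - 33*p^3 + 81*p^2 + 432*p + 324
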